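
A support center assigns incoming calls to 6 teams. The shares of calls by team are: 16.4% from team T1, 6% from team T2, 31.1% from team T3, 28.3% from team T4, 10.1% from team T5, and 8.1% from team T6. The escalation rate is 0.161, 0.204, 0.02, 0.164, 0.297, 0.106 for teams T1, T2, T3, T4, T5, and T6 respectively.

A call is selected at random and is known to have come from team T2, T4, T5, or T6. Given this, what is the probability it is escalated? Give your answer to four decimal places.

Let S = {T2, T4, T5, T6}.
P(S) = 0.06 + 0.283 + 0.101 + 0.081 = 0.525.
P(E ∩ S) = 0.204·0.06 + 0.164·0.283 + 0.297·0.101 + 0.106·0.081 = 0.01224 + 0.046412 + 0.029997 + 0.008586 = 0.097235.
P(E | S) = 0.097235 / 0.525 = 0.185210…

P(E|S) ≈ 0.1852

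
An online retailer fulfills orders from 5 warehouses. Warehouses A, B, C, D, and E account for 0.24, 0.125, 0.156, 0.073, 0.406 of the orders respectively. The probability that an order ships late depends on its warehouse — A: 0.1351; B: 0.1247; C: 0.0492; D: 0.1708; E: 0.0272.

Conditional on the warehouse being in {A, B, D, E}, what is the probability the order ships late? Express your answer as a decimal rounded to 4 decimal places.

Let S = {A, B, D, E}.
P(S) = 0.24 + 0.125 + 0.073 + 0.406 = 0.844.
P(L ∩ S) = 0.1351·0.24 + 0.1247·0.125 + 0.1708·0.073 + 0.0272·0.406 = 0.032424 + 0.0155875 + 0.0124684 + 0.0110432 = 0.0715231.
P(L | S) = 0.0715231 / 0.844 = 0.084743…

P(L|S) ≈ 0.0847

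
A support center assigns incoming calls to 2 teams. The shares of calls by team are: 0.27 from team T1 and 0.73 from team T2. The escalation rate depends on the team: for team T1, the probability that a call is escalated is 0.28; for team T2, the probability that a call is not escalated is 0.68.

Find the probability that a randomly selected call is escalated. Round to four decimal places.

0.3092

P(E|T2) = 1 − 0.68 = 0.32.
By the law of total probability,
P(E) = P(E|T1)·P(T1) + P(E|T2)·P(T2)
      = 0.28·0.27 + 0.32·0.73
      = 0.0756 + 0.2336 = 0.3092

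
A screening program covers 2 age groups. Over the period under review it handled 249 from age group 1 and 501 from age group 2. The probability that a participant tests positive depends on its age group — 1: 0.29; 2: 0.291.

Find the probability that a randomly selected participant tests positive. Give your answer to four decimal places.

0.2907

Total: 249 + 501 = 750.
P(1) = 249/750 = 0.332. P(2) = 501/750 = 0.668.
By the law of total probability,
P(T) = P(T|1)·P(1) + P(T|2)·P(2)
      = 0.29·0.332 + 0.291·0.668
      = 0.09628 + 0.194388 = 0.290668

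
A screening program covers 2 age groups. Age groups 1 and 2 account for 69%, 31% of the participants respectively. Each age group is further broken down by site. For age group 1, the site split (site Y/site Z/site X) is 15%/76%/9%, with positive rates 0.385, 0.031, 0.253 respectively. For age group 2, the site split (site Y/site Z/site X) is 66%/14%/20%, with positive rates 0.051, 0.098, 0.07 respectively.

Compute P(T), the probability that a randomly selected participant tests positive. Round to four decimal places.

P(T) ≈ 0.0908

P(T|1) = 0.15·0.385 + 0.76·0.031 + 0.09·0.253 = 0.05775 + 0.02356 + 0.02277 = 0.10408
P(T|2) = 0.66·0.051 + 0.14·0.098 + 0.2·0.07 = 0.03366 + 0.01372 + 0.014 = 0.06138
By total probability over the outer partition,
P(T) = 0.69·0.10408 + 0.31·0.06138
      = 0.0718152 + 0.0190278 = 0.090843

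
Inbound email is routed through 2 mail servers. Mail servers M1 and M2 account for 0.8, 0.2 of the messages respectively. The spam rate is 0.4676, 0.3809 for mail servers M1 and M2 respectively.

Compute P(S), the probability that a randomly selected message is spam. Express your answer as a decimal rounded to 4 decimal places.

P(S) ≈ 0.4503

P(S) = P(S|M1)·P(M1) + P(S|M2)·P(M2)
      = 0.4676·0.8 + 0.3809·0.2
      = 0.37408 + 0.07618 = 0.45026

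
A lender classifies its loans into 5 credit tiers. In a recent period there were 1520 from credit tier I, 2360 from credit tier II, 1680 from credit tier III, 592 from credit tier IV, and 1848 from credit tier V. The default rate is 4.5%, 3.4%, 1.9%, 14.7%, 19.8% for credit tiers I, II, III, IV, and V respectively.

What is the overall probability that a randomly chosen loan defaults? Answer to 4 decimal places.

P(D) ≈ 0.0792

Total: 1520 + 2360 + 1680 + 592 + 1848 = 8000.
P(I) = 1520/8000 = 0.19. P(II) = 2360/8000 = 0.295. P(III) = 1680/8000 = 0.21. P(IV) = 592/8000 = 0.074. P(V) = 1848/8000 = 0.231.
By the law of total probability,
P(D) = P(D|I)·P(I) + P(D|II)·P(II) + P(D|III)·P(III) + P(D|IV)·P(IV) + P(D|V)·P(V)
      = 0.045·0.19 + 0.034·0.295 + 0.019·0.21 + 0.147·0.074 + 0.198·0.231
      = 0.00855 + 0.01003 + 0.00399 + 0.010878 + 0.045738 = 0.079186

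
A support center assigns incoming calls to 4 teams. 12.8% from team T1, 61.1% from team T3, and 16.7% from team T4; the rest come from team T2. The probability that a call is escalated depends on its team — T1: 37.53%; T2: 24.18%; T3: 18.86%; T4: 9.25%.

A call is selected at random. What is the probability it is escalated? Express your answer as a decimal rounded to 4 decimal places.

P(T2) = 1 − (0.128 + 0.611 + 0.167) = 0.094.
P(E) = P(E|T1)·P(T1) + P(E|T2)·P(T2) + P(E|T3)·P(T3) + P(E|T4)·P(T4)
      = 0.3753·0.128 + 0.2418·0.094 + 0.1886·0.611 + 0.0925·0.167
      = 0.0480384 + 0.0227292 + 0.1152346 + 0.0154475 = 0.2014497

P(E) ≈ 0.2014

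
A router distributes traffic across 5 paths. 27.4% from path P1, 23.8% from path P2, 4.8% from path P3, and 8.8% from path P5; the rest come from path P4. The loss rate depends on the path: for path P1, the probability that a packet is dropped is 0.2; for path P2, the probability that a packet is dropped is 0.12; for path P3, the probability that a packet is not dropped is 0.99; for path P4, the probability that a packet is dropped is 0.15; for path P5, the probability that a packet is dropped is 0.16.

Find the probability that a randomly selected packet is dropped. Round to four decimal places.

0.1507

P(P4) = 1 − (0.274 + 0.238 + 0.048 + 0.088) = 0.352.
P(L|P3) = 1 − 0.99 = 0.01.
P(L) = P(L|P1)·P(P1) + P(L|P2)·P(P2) + P(L|P3)·P(P3) + P(L|P4)·P(P4) + P(L|P5)·P(P5)
      = 0.2·0.274 + 0.12·0.238 + 0.01·0.048 + 0.15·0.352 + 0.16·0.088
      = 0.0548 + 0.02856 + 0.00048 + 0.0528 + 0.01408 = 0.15072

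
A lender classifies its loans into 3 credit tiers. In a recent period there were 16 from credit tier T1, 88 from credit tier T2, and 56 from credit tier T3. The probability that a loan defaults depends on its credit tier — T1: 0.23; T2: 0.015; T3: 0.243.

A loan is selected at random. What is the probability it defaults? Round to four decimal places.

P(D) ≈ 0.1163

Total: 16 + 88 + 56 = 160.
P(T1) = 16/160 = 0.1. P(T2) = 88/160 = 0.55. P(T3) = 56/160 = 0.35.
Using total probability over the partition,
P(D) = P(D|T1)·P(T1) + P(D|T2)·P(T2) + P(D|T3)·P(T3)
      = 0.23·0.1 + 0.015·0.55 + 0.243·0.35
      = 0.023 + 0.00825 + 0.08505 = 0.1163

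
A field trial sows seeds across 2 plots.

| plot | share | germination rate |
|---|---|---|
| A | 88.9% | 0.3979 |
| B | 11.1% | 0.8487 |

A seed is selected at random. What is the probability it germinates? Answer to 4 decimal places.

0.4479

Summing over the partition,
P(G) = P(G|A)·P(A) + P(G|B)·P(B)
      = 0.3979·0.889 + 0.8487·0.111
      = 0.3537331 + 0.0942057 = 0.4479388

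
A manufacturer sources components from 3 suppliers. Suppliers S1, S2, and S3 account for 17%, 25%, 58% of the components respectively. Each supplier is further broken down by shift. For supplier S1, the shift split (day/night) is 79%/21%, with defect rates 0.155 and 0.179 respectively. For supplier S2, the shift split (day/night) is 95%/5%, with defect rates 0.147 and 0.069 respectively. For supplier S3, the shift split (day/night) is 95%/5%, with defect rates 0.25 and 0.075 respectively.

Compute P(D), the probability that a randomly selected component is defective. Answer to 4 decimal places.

P(D|S1) = 0.79·0.155 + 0.21·0.179 = 0.12245 + 0.03759 = 0.16004
P(D|S2) = 0.95·0.147 + 0.05·0.069 = 0.13965 + 0.00345 = 0.1431
P(D|S3) = 0.95·0.25 + 0.05·0.075 = 0.2375 + 0.00375 = 0.24125
By total probability over the outer partition,
P(D) = 0.17·0.16004 + 0.25·0.1431 + 0.58·0.24125
      = 0.0272068 + 0.035775 + 0.139925 = 0.2029068

0.2029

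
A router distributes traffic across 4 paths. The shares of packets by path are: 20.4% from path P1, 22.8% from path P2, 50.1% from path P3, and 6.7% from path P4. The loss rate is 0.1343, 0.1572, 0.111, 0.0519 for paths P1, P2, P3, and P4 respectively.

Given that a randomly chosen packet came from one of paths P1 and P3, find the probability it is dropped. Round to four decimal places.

P(L|S) ≈ 0.1177

Let S = {P1, P3}.
P(S) = 0.204 + 0.501 = 0.705.
P(L ∩ S) = 0.1343·0.204 + 0.111·0.501 = 0.0273972 + 0.055611 = 0.0830082.
P(L | S) = 0.0830082 / 0.705 = 0.117742…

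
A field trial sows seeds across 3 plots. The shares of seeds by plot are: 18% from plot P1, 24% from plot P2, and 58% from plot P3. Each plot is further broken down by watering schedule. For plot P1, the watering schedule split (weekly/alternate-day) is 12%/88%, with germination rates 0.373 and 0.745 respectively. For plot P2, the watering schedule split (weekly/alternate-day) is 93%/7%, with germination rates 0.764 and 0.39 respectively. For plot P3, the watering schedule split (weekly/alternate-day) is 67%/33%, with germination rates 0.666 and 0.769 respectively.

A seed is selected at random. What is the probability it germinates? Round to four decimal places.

P(G) ≈ 0.7091

P(G|P1) = 0.12·0.373 + 0.88·0.745 = 0.04476 + 0.6556 = 0.70036
P(G|P2) = 0.93·0.764 + 0.07·0.39 = 0.71052 + 0.0273 = 0.73782
P(G|P3) = 0.67·0.666 + 0.33·0.769 = 0.44622 + 0.25377 = 0.69999
Then overall,
P(G) = 0.18·0.70036 + 0.24·0.73782 + 0.58·0.69999
      = 0.1260648 + 0.1770768 + 0.4059942 = 0.7091358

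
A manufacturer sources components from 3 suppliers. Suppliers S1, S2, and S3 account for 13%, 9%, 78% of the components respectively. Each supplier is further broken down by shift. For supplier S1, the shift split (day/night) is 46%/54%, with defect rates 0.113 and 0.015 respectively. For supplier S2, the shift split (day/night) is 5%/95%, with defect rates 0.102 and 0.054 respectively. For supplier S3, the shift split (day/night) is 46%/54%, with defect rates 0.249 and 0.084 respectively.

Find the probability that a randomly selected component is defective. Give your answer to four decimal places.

P(D) ≈ 0.1376

P(D|S1) = 0.46·0.113 + 0.54·0.015 = 0.05198 + 0.0081 = 0.06008
P(D|S2) = 0.05·0.102 + 0.95·0.054 = 0.0051 + 0.0513 = 0.0564
P(D|S3) = 0.46·0.249 + 0.54·0.084 = 0.11454 + 0.04536 = 0.1599
By total probability over the outer partition,
P(D) = 0.13·0.06008 + 0.09·0.0564 + 0.78·0.1599
      = 0.0078104 + 0.005076 + 0.124722 = 0.1376084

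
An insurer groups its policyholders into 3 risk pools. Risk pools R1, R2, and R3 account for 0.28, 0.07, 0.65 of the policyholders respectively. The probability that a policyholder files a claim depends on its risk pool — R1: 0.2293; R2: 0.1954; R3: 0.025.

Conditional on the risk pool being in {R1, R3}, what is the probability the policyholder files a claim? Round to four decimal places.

Let S = {R1, R3}.
P(S) = 0.28 + 0.65 = 0.93.
P(C ∩ S) = 0.2293·0.28 + 0.025·0.65 = 0.064204 + 0.01625 = 0.080454.
P(C | S) = 0.080454 / 0.93 = 0.086510…

0.0865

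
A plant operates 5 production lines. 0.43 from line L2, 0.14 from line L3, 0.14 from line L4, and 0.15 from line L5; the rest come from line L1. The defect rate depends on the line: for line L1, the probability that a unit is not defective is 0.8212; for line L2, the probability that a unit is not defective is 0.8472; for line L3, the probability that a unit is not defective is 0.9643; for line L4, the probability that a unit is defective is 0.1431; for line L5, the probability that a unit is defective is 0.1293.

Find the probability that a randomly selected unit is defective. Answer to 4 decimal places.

P(L1) = 1 − (0.43 + 0.14 + 0.14 + 0.15) = 0.14.
P(D|L1) = 1 − 0.8212 = 0.1788.
P(D|L2) = 1 − 0.8472 = 0.1528.
P(D|L3) = 1 − 0.9643 = 0.0357.
Summing over the partition,
P(D) = P(D|L1)·P(L1) + P(D|L2)·P(L2) + P(D|L3)·P(L3) + P(D|L4)·P(L4) + P(D|L5)·P(L5)
      = 0.1788·0.14 + 0.1528·0.43 + 0.0357·0.14 + 0.1431·0.14 + 0.1293·0.15
      = 0.025032 + 0.065704 + 0.004998 + 0.020034 + 0.019395 = 0.135163

0.1352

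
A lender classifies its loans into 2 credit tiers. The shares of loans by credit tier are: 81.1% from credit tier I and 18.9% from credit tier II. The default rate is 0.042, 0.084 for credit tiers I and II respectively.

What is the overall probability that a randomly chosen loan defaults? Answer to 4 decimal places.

P(D) ≈ 0.0499

P(D) = P(D|I)·P(I) + P(D|II)·P(II)
      = 0.042·0.811 + 0.084·0.189
      = 0.034062 + 0.015876 = 0.049938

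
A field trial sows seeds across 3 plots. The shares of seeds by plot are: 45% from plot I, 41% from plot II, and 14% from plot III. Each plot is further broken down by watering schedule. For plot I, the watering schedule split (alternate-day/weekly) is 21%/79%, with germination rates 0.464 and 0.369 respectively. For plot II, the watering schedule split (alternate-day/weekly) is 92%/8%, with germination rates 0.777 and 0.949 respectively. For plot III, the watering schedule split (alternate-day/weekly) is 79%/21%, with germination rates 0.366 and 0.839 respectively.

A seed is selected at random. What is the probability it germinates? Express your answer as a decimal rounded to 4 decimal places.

0.5644

P(G|I) = 0.21·0.464 + 0.79·0.369 = 0.09744 + 0.29151 = 0.38895
P(G|II) = 0.92·0.777 + 0.08·0.949 = 0.71484 + 0.07592 = 0.79076
P(G|III) = 0.79·0.366 + 0.21·0.839 = 0.28914 + 0.17619 = 0.46533
Then overall,
P(G) = 0.45·0.38895 + 0.41·0.79076 + 0.14·0.46533
      = 0.1750275 + 0.3242116 + 0.0651462 = 0.5643853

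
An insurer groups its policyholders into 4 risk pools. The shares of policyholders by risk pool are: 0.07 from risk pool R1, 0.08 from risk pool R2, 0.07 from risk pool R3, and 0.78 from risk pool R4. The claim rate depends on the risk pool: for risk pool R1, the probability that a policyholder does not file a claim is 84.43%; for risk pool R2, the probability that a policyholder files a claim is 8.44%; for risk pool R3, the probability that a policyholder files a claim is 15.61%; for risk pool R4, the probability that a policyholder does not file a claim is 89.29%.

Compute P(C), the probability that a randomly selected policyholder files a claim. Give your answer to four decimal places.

P(C) ≈ 0.1121

P(C|R1) = 1 − 0.8443 = 0.1557.
P(C|R4) = 1 − 0.8929 = 0.1071.
P(C) = P(C|R1)·P(R1) + P(C|R2)·P(R2) + P(C|R3)·P(R3) + P(C|R4)·P(R4)
      = 0.1557·0.07 + 0.0844·0.08 + 0.1561·0.07 + 0.1071·0.78
      = 0.010899 + 0.006752 + 0.010927 + 0.083538 = 0.112116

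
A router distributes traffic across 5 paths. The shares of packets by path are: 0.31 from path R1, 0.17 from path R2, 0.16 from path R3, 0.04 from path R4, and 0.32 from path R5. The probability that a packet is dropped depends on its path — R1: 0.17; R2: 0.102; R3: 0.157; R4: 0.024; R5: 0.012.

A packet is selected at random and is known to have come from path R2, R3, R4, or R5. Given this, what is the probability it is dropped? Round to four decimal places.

P(L|S) ≈ 0.0685

Let S = {R2, R3, R4, R5}.
P(S) = 0.17 + 0.16 + 0.04 + 0.32 = 0.69.
P(L ∩ S) = 0.102·0.17 + 0.157·0.16 + 0.024·0.04 + 0.012·0.32 = 0.01734 + 0.02512 + 0.00096 + 0.00384 = 0.04726.
P(L | S) = 0.04726 / 0.69 = 0.068493…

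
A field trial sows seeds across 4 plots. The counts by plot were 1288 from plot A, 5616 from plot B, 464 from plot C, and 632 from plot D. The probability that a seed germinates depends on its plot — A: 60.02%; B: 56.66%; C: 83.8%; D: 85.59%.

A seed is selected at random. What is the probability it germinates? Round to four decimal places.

Total: 1288 + 5616 + 464 + 632 = 8000.
P(A) = 1288/8000 = 0.161. P(B) = 5616/8000 = 0.702. P(C) = 464/8000 = 0.058. P(D) = 632/8000 = 0.079.
Using total probability over the partition,
P(G) = P(G|A)·P(A) + P(G|B)·P(B) + P(G|C)·P(C) + P(G|D)·P(D)
      = 0.6002·0.161 + 0.5666·0.702 + 0.838·0.058 + 0.8559·0.079
      = 0.0966322 + 0.3977532 + 0.048604 + 0.0676161 = 0.6106055

P(G) ≈ 0.6106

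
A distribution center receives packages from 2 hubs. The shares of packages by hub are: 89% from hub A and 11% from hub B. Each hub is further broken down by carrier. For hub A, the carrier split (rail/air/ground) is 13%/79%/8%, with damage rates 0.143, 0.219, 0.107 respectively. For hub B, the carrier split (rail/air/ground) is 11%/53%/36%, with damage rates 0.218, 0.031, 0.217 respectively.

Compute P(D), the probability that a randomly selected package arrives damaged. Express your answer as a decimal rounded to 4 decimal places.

0.1912

P(D|A) = 0.13·0.143 + 0.79·0.219 + 0.08·0.107 = 0.01859 + 0.17301 + 0.00856 = 0.20016
P(D|B) = 0.11·0.218 + 0.53·0.031 + 0.36·0.217 = 0.02398 + 0.01643 + 0.07812 = 0.11853
By total probability over the outer partition,
P(D) = 0.89·0.20016 + 0.11·0.11853
      = 0.1781424 + 0.0130383 = 0.1911807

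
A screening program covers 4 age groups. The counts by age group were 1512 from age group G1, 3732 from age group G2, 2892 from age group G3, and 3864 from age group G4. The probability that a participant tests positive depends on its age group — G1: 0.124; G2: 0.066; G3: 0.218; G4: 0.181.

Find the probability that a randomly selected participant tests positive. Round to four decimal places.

0.1470

Total: 1512 + 3732 + 2892 + 3864 = 12000.
P(G1) = 1512/12000 = 0.126. P(G2) = 3732/12000 = 0.311. P(G3) = 2892/12000 = 0.241. P(G4) = 3864/12000 = 0.322.
P(T) = P(T|G1)·P(G1) + P(T|G2)·P(G2) + P(T|G3)·P(G3) + P(T|G4)·P(G4)
      = 0.124·0.126 + 0.066·0.311 + 0.218·0.241 + 0.181·0.322
      = 0.015624 + 0.020526 + 0.052538 + 0.058282 = 0.14697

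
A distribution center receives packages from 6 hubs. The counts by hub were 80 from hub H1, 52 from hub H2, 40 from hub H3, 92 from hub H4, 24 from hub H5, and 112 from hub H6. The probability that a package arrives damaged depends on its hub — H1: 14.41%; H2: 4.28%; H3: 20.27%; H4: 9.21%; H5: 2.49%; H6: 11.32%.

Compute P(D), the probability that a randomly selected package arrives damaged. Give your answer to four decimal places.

Total: 80 + 52 + 40 + 92 + 24 + 112 = 400.
P(H1) = 80/400 = 0.2. P(H2) = 52/400 = 0.13. P(H3) = 40/400 = 0.1. P(H4) = 92/400 = 0.23. P(H5) = 24/400 = 0.06. P(H6) = 112/400 = 0.28.
P(D) = P(D|H1)·P(H1) + P(D|H2)·P(H2) + P(D|H3)·P(H3) + P(D|H4)·P(H4) + P(D|H5)·P(H5) + P(D|H6)·P(H6)
      = 0.1441·0.2 + 0.0428·0.13 + 0.2027·0.1 + 0.0921·0.23 + 0.0249·0.06 + 0.1132·0.28
      = 0.02882 + 0.005564 + 0.02027 + 0.021183 + 0.001494 + 0.031696 = 0.109027

P(D) ≈ 0.1090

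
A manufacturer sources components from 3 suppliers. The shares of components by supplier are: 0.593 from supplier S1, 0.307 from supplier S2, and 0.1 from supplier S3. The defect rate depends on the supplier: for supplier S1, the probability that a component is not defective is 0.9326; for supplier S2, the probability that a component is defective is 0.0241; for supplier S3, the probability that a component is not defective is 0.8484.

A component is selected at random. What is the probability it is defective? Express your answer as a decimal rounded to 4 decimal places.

P(D|S1) = 1 − 0.9326 = 0.0674.
P(D|S3) = 1 − 0.8484 = 0.1516.
P(D) = P(D|S1)·P(S1) + P(D|S2)·P(S2) + P(D|S3)·P(S3)
      = 0.0674·0.593 + 0.0241·0.307 + 0.1516·0.1
      = 0.0399682 + 0.0073987 + 0.01516 = 0.0625269

P(D) ≈ 0.0625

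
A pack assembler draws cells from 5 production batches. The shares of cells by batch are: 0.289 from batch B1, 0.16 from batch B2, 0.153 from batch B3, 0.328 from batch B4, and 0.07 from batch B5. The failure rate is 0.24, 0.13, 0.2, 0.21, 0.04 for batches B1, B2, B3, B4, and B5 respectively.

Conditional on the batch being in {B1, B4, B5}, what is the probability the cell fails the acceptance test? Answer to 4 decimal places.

Let S = {B1, B4, B5}.
P(S) = 0.289 + 0.328 + 0.07 = 0.687.
P(F ∩ S) = 0.24·0.289 + 0.21·0.328 + 0.04·0.07 = 0.06936 + 0.06888 + 0.0028 = 0.14104.
P(F | S) = 0.14104 / 0.687 = 0.205298…

0.2053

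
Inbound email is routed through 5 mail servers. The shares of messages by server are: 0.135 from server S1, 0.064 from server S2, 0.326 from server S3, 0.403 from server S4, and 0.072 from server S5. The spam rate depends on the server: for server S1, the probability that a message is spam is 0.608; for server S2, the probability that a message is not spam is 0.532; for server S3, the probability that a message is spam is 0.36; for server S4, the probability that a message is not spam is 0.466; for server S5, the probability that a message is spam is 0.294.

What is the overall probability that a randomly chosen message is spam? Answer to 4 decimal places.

P(S) ≈ 0.4658

P(S|S2) = 1 − 0.532 = 0.468.
P(S|S4) = 1 − 0.466 = 0.534.
P(S) = P(S|S1)·P(S1) + P(S|S2)·P(S2) + P(S|S3)·P(S3) + P(S|S4)·P(S4) + P(S|S5)·P(S5)
      = 0.608·0.135 + 0.468·0.064 + 0.36·0.326 + 0.534·0.403 + 0.294·0.072
      = 0.08208 + 0.029952 + 0.11736 + 0.215202 + 0.021168 = 0.465762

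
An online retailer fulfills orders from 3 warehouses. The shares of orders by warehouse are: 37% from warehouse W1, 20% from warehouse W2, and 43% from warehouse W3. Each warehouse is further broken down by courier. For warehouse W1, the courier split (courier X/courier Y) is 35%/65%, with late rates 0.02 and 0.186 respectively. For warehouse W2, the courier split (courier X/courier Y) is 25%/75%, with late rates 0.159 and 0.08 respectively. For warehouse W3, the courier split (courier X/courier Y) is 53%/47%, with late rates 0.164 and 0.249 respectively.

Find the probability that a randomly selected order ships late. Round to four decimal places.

0.1550

P(L|W1) = 0.35·0.02 + 0.65·0.186 = 0.007 + 0.1209 = 0.1279
P(L|W2) = 0.25·0.159 + 0.75·0.08 = 0.03975 + 0.06 = 0.09975
P(L|W3) = 0.53·0.164 + 0.47·0.249 = 0.08692 + 0.11703 = 0.20395
By total probability over the outer partition,
P(L) = 0.37·0.1279 + 0.2·0.09975 + 0.43·0.20395
      = 0.047323 + 0.01995 + 0.0876985 = 0.1549715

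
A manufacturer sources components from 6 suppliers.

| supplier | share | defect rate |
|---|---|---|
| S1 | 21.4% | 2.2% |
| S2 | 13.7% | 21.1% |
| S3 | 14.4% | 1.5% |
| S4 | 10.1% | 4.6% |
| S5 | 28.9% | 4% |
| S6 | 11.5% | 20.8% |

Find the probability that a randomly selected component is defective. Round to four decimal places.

P(D) ≈ 0.0759

P(D) = P(D|S1)·P(S1) + P(D|S2)·P(S2) + P(D|S3)·P(S3) + P(D|S4)·P(S4) + P(D|S5)·P(S5) + P(D|S6)·P(S6)
      = 0.022·0.214 + 0.211·0.137 + 0.015·0.144 + 0.046·0.101 + 0.04·0.289 + 0.208·0.115
      = 0.004708 + 0.028907 + 0.00216 + 0.004646 + 0.01156 + 0.02392 = 0.075901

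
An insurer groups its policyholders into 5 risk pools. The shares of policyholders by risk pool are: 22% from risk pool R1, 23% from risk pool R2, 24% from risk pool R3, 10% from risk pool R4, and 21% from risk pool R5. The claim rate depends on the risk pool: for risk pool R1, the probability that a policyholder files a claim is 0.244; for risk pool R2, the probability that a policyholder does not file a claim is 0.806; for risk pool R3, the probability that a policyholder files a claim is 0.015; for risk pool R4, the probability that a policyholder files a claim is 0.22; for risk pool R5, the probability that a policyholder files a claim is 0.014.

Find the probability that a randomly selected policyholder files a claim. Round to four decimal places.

0.1268

P(C|R2) = 1 − 0.806 = 0.194.
P(C) = P(C|R1)·P(R1) + P(C|R2)·P(R2) + P(C|R3)·P(R3) + P(C|R4)·P(R4) + P(C|R5)·P(R5)
      = 0.244·0.22 + 0.194·0.23 + 0.015·0.24 + 0.22·0.1 + 0.014·0.21
      = 0.05368 + 0.04462 + 0.0036 + 0.022 + 0.00294 = 0.12684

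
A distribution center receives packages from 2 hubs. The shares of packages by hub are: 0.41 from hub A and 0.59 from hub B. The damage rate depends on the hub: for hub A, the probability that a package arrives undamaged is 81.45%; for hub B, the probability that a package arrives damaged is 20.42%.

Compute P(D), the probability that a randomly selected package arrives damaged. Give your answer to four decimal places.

P(D|A) = 1 − 0.8145 = 0.1855.
Using total probability over the partition,
P(D) = P(D|A)·P(A) + P(D|B)·P(B)
      = 0.1855·0.41 + 0.2042·0.59
      = 0.076055 + 0.120478 = 0.196533

0.1965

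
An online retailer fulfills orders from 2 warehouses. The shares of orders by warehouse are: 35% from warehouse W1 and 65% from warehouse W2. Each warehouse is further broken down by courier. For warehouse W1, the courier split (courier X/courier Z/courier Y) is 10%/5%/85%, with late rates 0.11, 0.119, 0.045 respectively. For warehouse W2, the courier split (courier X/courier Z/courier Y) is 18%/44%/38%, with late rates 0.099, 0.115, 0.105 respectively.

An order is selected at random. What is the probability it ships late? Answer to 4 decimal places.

0.0897

P(L|W1) = 0.1·0.11 + 0.05·0.119 + 0.85·0.045 = 0.011 + 0.00595 + 0.03825 = 0.0552
P(L|W2) = 0.18·0.099 + 0.44·0.115 + 0.38·0.105 = 0.01782 + 0.0506 + 0.0399 = 0.10832
Then overall,
P(L) = 0.35·0.0552 + 0.65·0.10832
      = 0.01932 + 0.070408 = 0.089728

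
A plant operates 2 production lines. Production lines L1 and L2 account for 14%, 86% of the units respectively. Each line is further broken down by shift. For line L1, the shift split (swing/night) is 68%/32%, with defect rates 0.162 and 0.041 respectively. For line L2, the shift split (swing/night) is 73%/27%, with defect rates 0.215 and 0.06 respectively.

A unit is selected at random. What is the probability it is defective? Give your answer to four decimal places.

P(D|L1) = 0.68·0.162 + 0.32·0.041 = 0.11016 + 0.01312 = 0.12328
P(D|L2) = 0.73·0.215 + 0.27·0.06 = 0.15695 + 0.0162 = 0.17315
By total probability over the outer partition,
P(D) = 0.14·0.12328 + 0.86·0.17315
      = 0.0172592 + 0.148909 = 0.1661682

P(D) ≈ 0.1662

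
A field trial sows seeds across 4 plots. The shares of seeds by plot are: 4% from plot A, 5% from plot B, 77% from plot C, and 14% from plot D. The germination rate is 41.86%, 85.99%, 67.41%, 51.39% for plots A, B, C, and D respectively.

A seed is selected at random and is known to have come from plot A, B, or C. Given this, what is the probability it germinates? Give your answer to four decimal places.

Let S = {A, B, C}.
P(S) = 0.04 + 0.05 + 0.77 = 0.86.
P(G ∩ S) = 0.4186·0.04 + 0.8599·0.05 + 0.6741·0.77 = 0.016744 + 0.042995 + 0.519057 = 0.578796.
P(G | S) = 0.578796 / 0.86 = 0.673019…

P(G|S) ≈ 0.6730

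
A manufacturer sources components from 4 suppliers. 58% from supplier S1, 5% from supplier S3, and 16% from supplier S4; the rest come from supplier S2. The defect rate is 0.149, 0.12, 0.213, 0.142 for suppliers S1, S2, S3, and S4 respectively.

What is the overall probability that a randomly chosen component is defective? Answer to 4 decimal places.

P(S2) = 1 − (0.58 + 0.05 + 0.16) = 0.21.
P(D) = P(D|S1)·P(S1) + P(D|S2)·P(S2) + P(D|S3)·P(S3) + P(D|S4)·P(S4)
      = 0.149·0.58 + 0.12·0.21 + 0.213·0.05 + 0.142·0.16
      = 0.08642 + 0.0252 + 0.01065 + 0.02272 = 0.14499

P(D) ≈ 0.1450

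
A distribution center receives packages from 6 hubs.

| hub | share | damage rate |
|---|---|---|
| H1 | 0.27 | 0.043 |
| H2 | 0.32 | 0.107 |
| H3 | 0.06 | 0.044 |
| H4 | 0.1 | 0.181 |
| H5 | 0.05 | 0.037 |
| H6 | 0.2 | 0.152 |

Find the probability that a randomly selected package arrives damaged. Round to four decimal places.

Using total probability over the partition,
P(D) = P(D|H1)·P(H1) + P(D|H2)·P(H2) + P(D|H3)·P(H3) + P(D|H4)·P(H4) + P(D|H5)·P(H5) + P(D|H6)·P(H6)
      = 0.043·0.27 + 0.107·0.32 + 0.044·0.06 + 0.181·0.1 + 0.037·0.05 + 0.152·0.2
      = 0.01161 + 0.03424 + 0.00264 + 0.0181 + 0.00185 + 0.0304 = 0.09884

0.0988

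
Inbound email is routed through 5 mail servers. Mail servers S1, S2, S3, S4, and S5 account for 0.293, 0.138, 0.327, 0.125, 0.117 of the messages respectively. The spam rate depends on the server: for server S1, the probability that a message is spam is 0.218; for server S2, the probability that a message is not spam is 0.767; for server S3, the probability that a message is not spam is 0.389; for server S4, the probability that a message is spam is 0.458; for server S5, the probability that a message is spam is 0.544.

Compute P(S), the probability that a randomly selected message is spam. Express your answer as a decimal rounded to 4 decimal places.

P(S) ≈ 0.4167

P(S|S2) = 1 − 0.767 = 0.233.
P(S|S3) = 1 − 0.389 = 0.611.
P(S) = P(S|S1)·P(S1) + P(S|S2)·P(S2) + P(S|S3)·P(S3) + P(S|S4)·P(S4) + P(S|S5)·P(S5)
      = 0.218·0.293 + 0.233·0.138 + 0.611·0.327 + 0.458·0.125 + 0.544·0.117
      = 0.063874 + 0.032154 + 0.199797 + 0.05725 + 0.063648 = 0.416723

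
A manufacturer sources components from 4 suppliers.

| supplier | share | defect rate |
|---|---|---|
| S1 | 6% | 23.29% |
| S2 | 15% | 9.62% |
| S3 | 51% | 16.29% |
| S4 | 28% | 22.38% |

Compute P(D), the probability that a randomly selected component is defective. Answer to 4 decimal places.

P(D) = P(D|S1)·P(S1) + P(D|S2)·P(S2) + P(D|S3)·P(S3) + P(D|S4)·P(S4)
      = 0.2329·0.06 + 0.0962·0.15 + 0.1629·0.51 + 0.2238·0.28
      = 0.013974 + 0.01443 + 0.083079 + 0.062664 = 0.174147

0.1741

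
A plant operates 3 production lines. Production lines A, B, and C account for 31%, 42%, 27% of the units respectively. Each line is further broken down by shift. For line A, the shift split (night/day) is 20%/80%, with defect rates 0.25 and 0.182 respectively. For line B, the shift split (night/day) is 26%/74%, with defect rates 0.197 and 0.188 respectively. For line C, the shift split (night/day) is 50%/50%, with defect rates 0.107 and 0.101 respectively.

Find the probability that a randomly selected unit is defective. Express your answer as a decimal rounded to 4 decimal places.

P(D|A) = 0.2·0.25 + 0.8·0.182 = 0.05 + 0.1456 = 0.1956
P(D|B) = 0.26·0.197 + 0.74·0.188 = 0.05122 + 0.13912 = 0.19034
P(D|C) = 0.5·0.107 + 0.5·0.101 = 0.0535 + 0.0505 = 0.104
Then overall,
P(D) = 0.31·0.1956 + 0.42·0.19034 + 0.27·0.104
      = 0.060636 + 0.0799428 + 0.02808 = 0.1686588

P(D) ≈ 0.1687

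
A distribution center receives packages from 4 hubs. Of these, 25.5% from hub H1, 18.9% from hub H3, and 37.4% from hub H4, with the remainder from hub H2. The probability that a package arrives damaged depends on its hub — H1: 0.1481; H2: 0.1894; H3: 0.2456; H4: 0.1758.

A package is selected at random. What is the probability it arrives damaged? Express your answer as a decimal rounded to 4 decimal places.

P(H2) = 1 − (0.255 + 0.189 + 0.374) = 0.182.
By the law of total probability,
P(D) = P(D|H1)·P(H1) + P(D|H2)·P(H2) + P(D|H3)·P(H3) + P(D|H4)·P(H4)
      = 0.1481·0.255 + 0.1894·0.182 + 0.2456·0.189 + 0.1758·0.374
      = 0.0377655 + 0.0344708 + 0.0464184 + 0.0657492 = 0.1844039

0.1844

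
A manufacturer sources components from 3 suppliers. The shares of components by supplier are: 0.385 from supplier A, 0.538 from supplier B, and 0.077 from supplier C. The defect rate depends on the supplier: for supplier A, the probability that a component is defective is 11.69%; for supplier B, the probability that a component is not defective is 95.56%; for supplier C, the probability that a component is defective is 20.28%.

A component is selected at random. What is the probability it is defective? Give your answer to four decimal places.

P(D|B) = 1 − 0.9556 = 0.0444.
P(D) = P(D|A)·P(A) + P(D|B)·P(B) + P(D|C)·P(C)
      = 0.1169·0.385 + 0.0444·0.538 + 0.2028·0.077
      = 0.0450065 + 0.0238872 + 0.0156156 = 0.0845093

P(D) ≈ 0.0845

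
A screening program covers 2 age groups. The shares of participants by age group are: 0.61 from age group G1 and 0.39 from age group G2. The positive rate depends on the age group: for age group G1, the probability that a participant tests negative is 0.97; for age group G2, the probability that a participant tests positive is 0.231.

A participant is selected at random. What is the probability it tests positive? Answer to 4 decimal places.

P(T) ≈ 0.1084

P(T|G1) = 1 − 0.97 = 0.03.
Summing over the partition,
P(T) = P(T|G1)·P(G1) + P(T|G2)·P(G2)
      = 0.03·0.61 + 0.231·0.39
      = 0.0183 + 0.09009 = 0.10839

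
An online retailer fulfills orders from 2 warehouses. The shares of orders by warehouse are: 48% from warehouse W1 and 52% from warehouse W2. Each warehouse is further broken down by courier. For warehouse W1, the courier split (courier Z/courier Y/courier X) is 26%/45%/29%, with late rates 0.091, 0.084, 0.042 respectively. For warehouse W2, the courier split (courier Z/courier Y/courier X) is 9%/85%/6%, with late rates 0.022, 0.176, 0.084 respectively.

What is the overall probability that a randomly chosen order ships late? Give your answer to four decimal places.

P(L|W1) = 0.26·0.091 + 0.45·0.084 + 0.29·0.042 = 0.02366 + 0.0378 + 0.01218 = 0.07364
P(L|W2) = 0.09·0.022 + 0.85·0.176 + 0.06·0.084 = 0.00198 + 0.1496 + 0.00504 = 0.15662
By total probability over the outer partition,
P(L) = 0.48·0.07364 + 0.52·0.15662
      = 0.0353472 + 0.0814424 = 0.1167896

0.1168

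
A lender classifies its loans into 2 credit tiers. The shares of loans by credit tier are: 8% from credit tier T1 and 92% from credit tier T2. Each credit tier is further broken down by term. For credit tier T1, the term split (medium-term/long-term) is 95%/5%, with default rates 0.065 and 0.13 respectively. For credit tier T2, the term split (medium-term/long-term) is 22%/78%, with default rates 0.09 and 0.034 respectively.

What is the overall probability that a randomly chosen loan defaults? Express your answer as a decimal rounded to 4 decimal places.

0.0481

P(D|T1) = 0.95·0.065 + 0.05·0.13 = 0.06175 + 0.0065 = 0.06825
P(D|T2) = 0.22·0.09 + 0.78·0.034 = 0.0198 + 0.02652 = 0.04632
By total probability over the outer partition,
P(D) = 0.08·0.06825 + 0.92·0.04632
      = 0.00546 + 0.0426144 = 0.0480744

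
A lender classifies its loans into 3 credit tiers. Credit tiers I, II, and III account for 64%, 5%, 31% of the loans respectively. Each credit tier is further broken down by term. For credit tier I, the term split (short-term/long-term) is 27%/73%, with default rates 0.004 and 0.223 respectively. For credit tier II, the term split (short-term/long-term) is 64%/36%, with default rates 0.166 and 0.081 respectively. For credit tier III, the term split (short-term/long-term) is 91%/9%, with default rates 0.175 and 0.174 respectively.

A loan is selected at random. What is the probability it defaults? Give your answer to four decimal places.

P(D|I) = 0.27·0.004 + 0.73·0.223 = 0.00108 + 0.16279 = 0.16387
P(D|II) = 0.64·0.166 + 0.36·0.081 = 0.10624 + 0.02916 = 0.1354
P(D|III) = 0.91·0.175 + 0.09·0.174 = 0.15925 + 0.01566 = 0.17491
By total probability over the outer partition,
P(D) = 0.64·0.16387 + 0.05·0.1354 + 0.31·0.17491
      = 0.1048768 + 0.00677 + 0.0542221 = 0.1658689

0.1659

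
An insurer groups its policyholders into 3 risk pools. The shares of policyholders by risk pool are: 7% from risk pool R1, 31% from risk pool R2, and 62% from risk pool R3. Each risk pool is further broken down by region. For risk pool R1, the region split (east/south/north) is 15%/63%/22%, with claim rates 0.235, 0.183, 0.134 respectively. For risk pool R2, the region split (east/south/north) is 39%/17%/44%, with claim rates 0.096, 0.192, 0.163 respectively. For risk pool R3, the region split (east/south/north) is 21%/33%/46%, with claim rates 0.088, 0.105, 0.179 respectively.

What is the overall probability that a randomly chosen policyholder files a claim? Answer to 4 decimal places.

P(C|R1) = 0.15·0.235 + 0.63·0.183 + 0.22·0.134 = 0.03525 + 0.11529 + 0.02948 = 0.18002
P(C|R2) = 0.39·0.096 + 0.17·0.192 + 0.44·0.163 = 0.03744 + 0.03264 + 0.07172 = 0.1418
P(C|R3) = 0.21·0.088 + 0.33·0.105 + 0.46·0.179 = 0.01848 + 0.03465 + 0.08234 = 0.13547
Then overall,
P(C) = 0.07·0.18002 + 0.31·0.1418 + 0.62·0.13547
      = 0.0126014 + 0.043958 + 0.0839914 = 0.1405508

0.1406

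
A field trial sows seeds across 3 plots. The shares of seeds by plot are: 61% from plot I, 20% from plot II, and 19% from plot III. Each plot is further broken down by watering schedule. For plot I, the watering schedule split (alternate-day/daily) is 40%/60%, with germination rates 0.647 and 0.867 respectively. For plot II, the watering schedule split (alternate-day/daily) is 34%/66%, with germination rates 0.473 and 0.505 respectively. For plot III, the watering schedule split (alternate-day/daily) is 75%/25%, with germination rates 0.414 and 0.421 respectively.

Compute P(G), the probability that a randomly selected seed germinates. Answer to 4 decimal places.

P(G) ≈ 0.6530

P(G|I) = 0.4·0.647 + 0.6·0.867 = 0.2588 + 0.5202 = 0.779
P(G|II) = 0.34·0.473 + 0.66·0.505 = 0.16082 + 0.3333 = 0.49412
P(G|III) = 0.75·0.414 + 0.25·0.421 = 0.3105 + 0.10525 = 0.41575
Then overall,
P(G) = 0.61·0.779 + 0.2·0.49412 + 0.19·0.41575
      = 0.47519 + 0.098824 + 0.0789925 = 0.6530065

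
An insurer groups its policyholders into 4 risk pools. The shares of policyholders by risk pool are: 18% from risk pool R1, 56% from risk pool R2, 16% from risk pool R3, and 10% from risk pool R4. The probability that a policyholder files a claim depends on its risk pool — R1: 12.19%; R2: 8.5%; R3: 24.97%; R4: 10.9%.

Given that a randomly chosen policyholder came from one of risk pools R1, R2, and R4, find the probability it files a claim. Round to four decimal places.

P(C|S) ≈ 0.0958

Let S = {R1, R2, R4}.
P(S) = 0.18 + 0.56 + 0.1 = 0.84.
P(C ∩ S) = 0.1219·0.18 + 0.085·0.56 + 0.109·0.1 = 0.021942 + 0.0476 + 0.0109 = 0.080442.
P(C | S) = 0.080442 / 0.84 = 0.095764…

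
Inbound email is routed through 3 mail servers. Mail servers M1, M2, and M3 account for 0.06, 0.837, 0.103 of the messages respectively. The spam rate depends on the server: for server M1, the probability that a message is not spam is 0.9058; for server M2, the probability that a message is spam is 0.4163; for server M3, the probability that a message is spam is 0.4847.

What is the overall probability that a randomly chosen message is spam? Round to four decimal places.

0.4040

P(S|M1) = 1 − 0.9058 = 0.0942.
P(S) = P(S|M1)·P(M1) + P(S|M2)·P(M2) + P(S|M3)·P(M3)
      = 0.0942·0.06 + 0.4163·0.837 + 0.4847·0.103
      = 0.005652 + 0.3484431 + 0.0499241 = 0.4040192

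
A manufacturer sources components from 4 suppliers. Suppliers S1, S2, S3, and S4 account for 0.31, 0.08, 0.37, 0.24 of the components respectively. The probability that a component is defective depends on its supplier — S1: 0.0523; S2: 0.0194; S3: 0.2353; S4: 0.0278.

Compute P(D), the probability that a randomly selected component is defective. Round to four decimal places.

0.1115

P(D) = P(D|S1)·P(S1) + P(D|S2)·P(S2) + P(D|S3)·P(S3) + P(D|S4)·P(S4)
      = 0.0523·0.31 + 0.0194·0.08 + 0.2353·0.37 + 0.0278·0.24
      = 0.016213 + 0.001552 + 0.087061 + 0.006672 = 0.111498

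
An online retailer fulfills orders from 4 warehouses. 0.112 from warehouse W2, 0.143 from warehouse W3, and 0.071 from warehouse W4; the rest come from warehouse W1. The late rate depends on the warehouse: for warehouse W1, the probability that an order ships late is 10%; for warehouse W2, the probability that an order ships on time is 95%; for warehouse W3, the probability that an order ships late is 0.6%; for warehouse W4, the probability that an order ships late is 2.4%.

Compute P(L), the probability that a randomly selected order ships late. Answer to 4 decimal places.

P(W1) = 1 − (0.112 + 0.143 + 0.071) = 0.674.
P(L|W2) = 1 − 0.95 = 0.05.
Summing over the partition,
P(L) = P(L|W1)·P(W1) + P(L|W2)·P(W2) + P(L|W3)·P(W3) + P(L|W4)·P(W4)
      = 0.1·0.674 + 0.05·0.112 + 0.006·0.143 + 0.024·0.071
      = 0.0674 + 0.0056 + 0.000858 + 0.001704 = 0.075562

P(L) ≈ 0.0756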